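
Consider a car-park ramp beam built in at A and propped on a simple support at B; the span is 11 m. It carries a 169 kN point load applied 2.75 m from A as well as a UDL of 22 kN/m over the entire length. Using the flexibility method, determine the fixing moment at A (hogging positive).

Remove the prop at B; the released (primary) structure is a cantilever built in at A.
Downward deflection at the released point B due to the loads:
  point load 169 at a = 2.75: Pa²(3L − a)/(6EI) = 6444/EI
  UDL 22: wL⁴/(8EI) = 40263/EI
  δ_0 = 46706/EI
Tip deflection under a unit load at B: L³/(3EI) = 443.7/EI.
The prop prevents deflection at B: R_B = δ_0/δ_{BB} = 46706/443.7 = 105.3 kN.
Moment equilibrium about A: M_A = Σ(load moments about A) − R_B·L = 1796 − 105.3×11 = 637.7 kN·m.

M_A = 637.7 kN·m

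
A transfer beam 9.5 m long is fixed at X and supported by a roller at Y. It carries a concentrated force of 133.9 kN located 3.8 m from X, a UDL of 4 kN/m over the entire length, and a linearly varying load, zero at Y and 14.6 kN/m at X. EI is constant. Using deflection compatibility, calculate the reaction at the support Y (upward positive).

Take the reaction at Y as the redundant and release it; the primary structure is a cantilever fixed at X.
Deflection at Y on the released cantilever, summing each load's contribution:
  point load 133.9 at a = 3.8: Pa²(3L − a)/(6EI) = 7960/EI
  UDL 4: wL⁴/(8EI) = 4073/EI
  triangular load, peak 14.6 at the fixed end: w₀L⁴/(30EI) = 3964/EI
  δ_0 = 15996/EI
Tip deflection under a unit load at Y: L³/(3EI) = 285.8/EI.
The prop prevents deflection at Y: R_Y = δ_0/δ_{YY} = 15996/285.8 = 55.97 kN.

R_Y = 55.97 kN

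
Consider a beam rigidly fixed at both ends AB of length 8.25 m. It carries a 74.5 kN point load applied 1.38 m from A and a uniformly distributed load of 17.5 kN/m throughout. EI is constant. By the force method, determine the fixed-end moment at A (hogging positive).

M_A = 170.5 kN·m

Take the two fixed-end moments M_A, M_B as redundants; the released structure is the simple span AB.
On the primary (simply-supported) span, the end slopes from the loading are:
  at A: point load 74.5 at a = 1.38: Pab(L + b)/(6LEI) = 215.7/EI
  at B: point load 74.5 at a = 1.38: Pab(L + a)/(6LEI) = 137.4/EI
  at A: UDL 17.5: wL³/(24EI) = 409.4/EI
  at B: UDL 17.5: wL³/(24EI) = 409.4/EI
  θ_A0 = 625.2/EI,  θ_B0 = 546.8/EI
Flexibility coefficients: a unit moment at one end gives L/(3EI) there and L/(6EI) at the far end, so f₁₁ = f₂₂ = 2.75/EI and f₁₂ = f₂₁ = 1.375/EI.
Compatibility — zero rotation at each built-in end:
  2.75 M_A + 1.375 M_B = 625.2
  1.375 M_A + 2.75 M_B = 546.8
Solving the pair gives M_A = 170.5 kN·m and M_B = 113.6 kN·m (hogging).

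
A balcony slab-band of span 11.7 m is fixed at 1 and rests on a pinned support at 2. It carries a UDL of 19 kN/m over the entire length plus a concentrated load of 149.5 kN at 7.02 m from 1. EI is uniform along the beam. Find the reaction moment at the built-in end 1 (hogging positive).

M_1 = 619 kN·m

Take the reaction at 2 as the redundant and release it; the primary structure is a cantilever fixed at 1.
Free-end deflection of the primary structure under the applied loading (downward +):
  UDL 19: wL⁴/(8EI) = 44505/EI
  point load 149.5 at a = 7.02: Pa²(3L − a)/(6EI) = 34480/EI
  δ_0 = 78984/EI
Flexibility coefficient — unit upward force at 2: δ_{22} = L³/(3EI) = 533.9/EI.
The prop prevents deflection at 2: R_2 = δ_0/δ_{22} = 78984/533.9 = 147.9 kN.
Moment equilibrium about 1: M_1 = Σ(load moments about 1) − R_2·L = 2350 − 147.9×11.7 = 619 kN·m.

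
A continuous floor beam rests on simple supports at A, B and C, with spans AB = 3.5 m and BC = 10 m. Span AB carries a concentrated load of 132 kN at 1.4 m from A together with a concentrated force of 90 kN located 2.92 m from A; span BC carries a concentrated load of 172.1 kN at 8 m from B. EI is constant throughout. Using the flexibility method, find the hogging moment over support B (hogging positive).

M_B = 152.9 kN·m

Insert a hinge at B; M_B is the redundant, and each span becomes simply supported.
End slopes at the hinge B, treating each span as simply supported:
  span AB: point load 132 at a = 1.4: Pab(L + a)/(6LEI) = 90.55/EI
  span AB: point load 90 at a = 2.92: Pab(L + a)/(6LEI) = 46.6/EI
  span BC: point load 172.1 at a = 8: Pab(L + b)/(6LEI) = 550.7/EI
  relative rotation θ_0 = (137.2 + 550.7)/EI = 687.9/EI
A unit hogging moment at B produces rotation L₁/(3EI) + L₂/(3EI) = 4.5/EI.
Compatibility: M_B·(L₁+L₂)/(3EI) = θ_0, giving M_B = 152.9 kN·m (hogging).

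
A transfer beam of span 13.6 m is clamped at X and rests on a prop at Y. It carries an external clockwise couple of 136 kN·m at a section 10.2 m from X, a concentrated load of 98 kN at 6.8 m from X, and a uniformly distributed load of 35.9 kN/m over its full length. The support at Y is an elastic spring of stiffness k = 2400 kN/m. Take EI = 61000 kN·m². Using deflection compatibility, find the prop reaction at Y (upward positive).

R_Y = 221.1 kN

Take the reaction at Y as the redundant and release it; the primary structure is a cantilever fixed at X.
Free-end deflection of the primary structure under the applied loading (downward +):
  clockwise couple 136 at a = 10.2: M₀a(2L − a)/(2EI) = 11791/EI
  point load 98 at a = 6.8: Pa²(3L − a)/(6EI) = 25679/EI
  UDL 35.9: wL⁴/(8EI) = 153518/EI
  δ_0 = 190988/EI
Tip deflection under a unit load at Y: L³/(3EI) = 838.5/EI.
With EI = 61000 kN·m²: δ_0 = 3.131 m and δ_{YY} = 0.013746 m/kN.
Compatibility — the spring shortens by R_Y/k under the reaction it provides: δ_0 − R_Y·δ_{YY} = R_Y/k. With 1/k = 0.000417 m/kN, R_Y = δ_0 / (δ_{YY} + 1/k) = 3.131 / (0.013746 + 0.000417) = 221.1 kN.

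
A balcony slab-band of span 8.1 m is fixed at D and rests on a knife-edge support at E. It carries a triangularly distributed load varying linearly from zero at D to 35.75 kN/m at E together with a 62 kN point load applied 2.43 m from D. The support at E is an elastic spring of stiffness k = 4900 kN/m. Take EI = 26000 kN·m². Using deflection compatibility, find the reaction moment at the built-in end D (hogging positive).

M_D = 247 kN·m

Take the reaction at E as the redundant and release it; the primary structure is a cantilever fixed at D.
Deflection at E on the released cantilever, summing each load's contribution:
  triangular load, peak 35.75 at the free end: 11w₀L⁴/(120EI) = 14107/EI
  point load 62 at a = 2.43: Pa²(3L − a)/(6EI) = 1334/EI
  δ_0 = 15441/EI
Flexibility coefficient — unit upward force at E: δ_{EE} = L³/(3EI) = 177.1/EI.
With EI = 26000 kN·m²: δ_0 = 0.59389 m and δ_{EE} = 0.006813 m/kN.
Compatibility — the spring shortens by R_E/k under the reaction it provides: δ_0 − R_E·δ_{EE} = R_E/k. With 1/k = 0.000204 m/kN, R_E = δ_0 / (δ_{EE} + 1/k) = 0.59389 / (0.006813 + 0.000204) = 84.63 kN.
Moment equilibrium about D: M_D = Σ(load moments about D) − R_E·L = 932.5 − 84.63×8.1 = 247 kN·m.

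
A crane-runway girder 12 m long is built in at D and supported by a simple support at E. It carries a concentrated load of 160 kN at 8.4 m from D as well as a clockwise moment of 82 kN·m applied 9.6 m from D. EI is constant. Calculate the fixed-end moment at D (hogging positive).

M_D = 226 kN·m

Choose R_E as the redundant. The primary structure is the cantilever fixed at D.
Primary-structure tip deflection at E by superposition:
  point load 160 at a = 8.4: Pa²(3L − a)/(6EI) = 51932/EI
  clockwise couple 82 at a = 9.6: M₀a(2L − a)/(2EI) = 5668/EI
  δ_0 = 57600/EI
Tip deflection under a unit load at E: L³/(3EI) = 576/EI.
The prop prevents deflection at E: R_E = δ_0/δ_{EE} = 57600/576 = 100 kN.
Moment equilibrium about D: M_D = Σ(load moments about D) − R_E·L = 1426 − 100×12 = 226 kN·m.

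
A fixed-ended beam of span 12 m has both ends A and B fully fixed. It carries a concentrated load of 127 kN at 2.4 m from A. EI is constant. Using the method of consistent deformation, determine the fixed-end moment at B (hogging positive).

M_B = 48.77 kN·m

Take the two fixed-end moments M_A, M_B as redundants; the released structure is the simple span AB.
End rotations of the released simple span under the applied load (×1/EI):
  at A: point load 127 at a = 2.4: Pab(L + b)/(6LEI) = 877.8/EI
  at B: point load 127 at a = 2.4: Pab(L + a)/(6LEI) = 585.2/EI
  θ_A0 = 877.8/EI,  θ_B0 = 585.2/EI
Flexibility coefficients: a unit moment at one end gives L/(3EI) there and L/(6EI) at the far end, so f₁₁ = f₂₂ = 4/EI and f₁₂ = f₂₁ = 2/EI.
Compatibility — zero rotation at each built-in end:
  4 M_A + 2 M_B = 877.8
  2 M_A + 4 M_B = 585.2
Solving the pair gives M_A = 195.1 kN·m and M_B = 48.77 kN·m (hogging).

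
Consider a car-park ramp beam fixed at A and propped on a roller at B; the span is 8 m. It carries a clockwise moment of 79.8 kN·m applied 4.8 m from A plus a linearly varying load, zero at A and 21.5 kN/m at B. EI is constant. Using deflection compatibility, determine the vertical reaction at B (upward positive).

R_B = 59.87 kN

Take the reaction at B as the redundant and release it; the primary structure is a cantilever fixed at A.
Free-end deflection of the primary structure under the applied loading (downward +):
  clockwise couple 79.8 at a = 4.8: M₀a(2L − a)/(2EI) = 2145/EI
  triangular load, peak 21.5 at the free end: 11w₀L⁴/(120EI) = 8073/EI
  δ_0 = 10218/EI
Tip deflection under a unit load at B: L³/(3EI) = 170.7/EI.
Compatibility at B: δ_0 − R_B·δ_{BB} = 0, so R_B = 10218/170.7 = 59.87 kN.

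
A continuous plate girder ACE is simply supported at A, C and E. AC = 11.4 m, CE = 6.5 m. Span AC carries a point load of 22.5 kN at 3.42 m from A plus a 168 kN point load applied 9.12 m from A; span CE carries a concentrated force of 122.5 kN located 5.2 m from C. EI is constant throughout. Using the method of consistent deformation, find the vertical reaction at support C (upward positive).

R_C = 220.2 kN

Release continuity at C by inserting a hinge; the redundant is the internal moment M_C. The primary structure is two simply-supported spans AC and CE.
End slopes at the hinge C, treating each span as simply supported:
  span AC: point load 22.5 at a = 3.42: Pab(L + a)/(6LEI) = 133/EI
  span AC: point load 168 at a = 9.12: Pab(L + a)/(6LEI) = 1048/EI
  span CE: point load 122.5 at a = 5.2: Pab(L + b)/(6LEI) = 165.6/EI
  relative rotation θ_0 = (1181 + 165.6)/EI = 1347/EI
A unit hogging moment at C produces rotation L₁/(3EI) + L₂/(3EI) = 5.967/EI.
Compatibility: M_C·(L₁+L₂)/(3EI) = θ_0, giving M_C = 225.7 kN·m (hogging).
Span AC, ΣM about A with M_C applied at C: R_C^{AC}·11.4 = 1609 + 225.7, so R_C^{AC} = 160.9 kN and R_A = 190.5 − 160.9 = 29.55 kN.
Span CE, ΣM about E: R_C^{CE}·6.5 = 159.2 + 225.7, so R_C^{CE} = 59.22 kN and R_E = 122.5 − 59.22 = 63.28 kN.
R_C = 160.9 + 59.22 = 220.2 kN.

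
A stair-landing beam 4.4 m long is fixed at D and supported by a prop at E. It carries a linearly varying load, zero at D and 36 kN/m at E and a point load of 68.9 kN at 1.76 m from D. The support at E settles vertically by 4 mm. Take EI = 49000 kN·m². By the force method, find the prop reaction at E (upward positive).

Release the roller at E. Primary structure: cantilever fixed at D.
Deflection at E on the released cantilever, summing each load's contribution:
  triangular load, peak 36 at the free end: 11w₀L⁴/(120EI) = 1237/EI
  point load 68.9 at a = 1.76: Pa²(3L − a)/(6EI) = 406.9/EI
  δ_0 = 1644/EI
Tip deflection under a unit load at E: L³/(3EI) = 28.39/EI.
With EI = 49000 kN·m²: δ_0 = 0.033547 m and δ_{EE} = 0.000579 m/kN.
Compatibility — the beam at E must follow the support down by 0.004 m: δ_0 − R_E·δ_{EE} = 0.004, so R_E = (0.033547 − 0.004)/0.000579 = 50.99 kN.

R_E = 50.99 kN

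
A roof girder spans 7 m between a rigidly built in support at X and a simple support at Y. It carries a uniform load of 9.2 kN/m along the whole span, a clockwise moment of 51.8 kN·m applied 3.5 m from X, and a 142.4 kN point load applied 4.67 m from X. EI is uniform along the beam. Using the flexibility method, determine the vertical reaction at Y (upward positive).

Remove the prop at Y; the released (primary) structure is a cantilever built in at X.
Deflection at Y on the released cantilever, summing each load's contribution:
  UDL 9.2: wL⁴/(8EI) = 2761/EI
  clockwise couple 51.8 at a = 3.5: M₀a(2L − a)/(2EI) = 951.8/EI
  point load 142.4 at a = 4.67: Pa²(3L − a)/(6EI) = 8452/EI
  δ_0 = 12165/EI
Flexibility coefficient — unit upward force at Y: δ_{YY} = L³/(3EI) = 114.3/EI.
The prop prevents deflection at Y: R_Y = δ_0/δ_{YY} = 12165/114.3 = 106.4 kN.

R_Y = 106.4 kN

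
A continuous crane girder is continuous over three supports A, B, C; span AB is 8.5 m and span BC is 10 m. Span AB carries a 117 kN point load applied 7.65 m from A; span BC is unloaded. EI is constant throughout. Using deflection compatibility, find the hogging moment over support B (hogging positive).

Insert a hinge at B; M_B is the redundant, and each span becomes simply supported.
Discontinuity in slope at B on the released structure — sum the simple-span end rotations:
  span AB: point load 117 at a = 7.65: Pab(L + a)/(6LEI) = 240.9/EI
  relative rotation θ_0 = (240.9 + 0)/EI = 240.9/EI
A unit hogging moment at B produces rotation L₁/(3EI) + L₂/(3EI) = 6.167/EI.
Slope continuity at B: θ_0 = M_B·6.167/EI, so M_B = 240.9/6.167 = 39.07 kN·m (hogging).

M_B = 39.07 kN·m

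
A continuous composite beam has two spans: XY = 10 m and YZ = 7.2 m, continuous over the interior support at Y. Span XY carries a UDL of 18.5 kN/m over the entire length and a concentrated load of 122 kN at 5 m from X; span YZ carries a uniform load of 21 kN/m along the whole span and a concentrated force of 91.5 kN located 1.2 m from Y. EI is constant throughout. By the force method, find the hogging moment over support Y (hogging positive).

M_Y = 359.5 kN·m

Take M_Y as the redundant. Released structure: two simple spans XY and YZ with a hinge at Y.
End slopes at the hinge Y, treating each span as simply supported:
  span XY: UDL 18.5: wL³/(24EI) = 770.8/EI
  span XY: point load 122 at a = 5: Pab(L + a)/(6LEI) = 762.5/EI
  span YZ: UDL 21: wL³/(24EI) = 326.6/EI
  span YZ: point load 91.5 at a = 1.2: Pab(L + b)/(6LEI) = 201.3/EI
  relative rotation θ_0 = (1533 + 527.9)/EI = 2061/EI
A unit hogging moment at Y produces rotation L₁/(3EI) + L₂/(3EI) = 5.733/EI.
Compatibility: M_Y·(L₁+L₂)/(3EI) = θ_0, giving M_Y = 359.5 kN·m (hogging).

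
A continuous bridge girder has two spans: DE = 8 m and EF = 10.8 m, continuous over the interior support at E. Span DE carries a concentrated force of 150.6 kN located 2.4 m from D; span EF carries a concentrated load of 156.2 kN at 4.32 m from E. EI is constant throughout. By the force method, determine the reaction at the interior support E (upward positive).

R_E = 194.6 kN

Release continuity at E by inserting a hinge; the redundant is the internal moment M_E. The primary structure is two simply-supported spans DE and EF.
Rotations at E on the released spans (each span's end-slope, ×1/EI):
  span DE: point load 150.6 at a = 2.4: Pab(L + a)/(6LEI) = 438.5/EI
  span EF: point load 156.2 at a = 4.32: Pab(L + b)/(6LEI) = 1166/EI
  relative rotation θ_0 = (438.5 + 1166)/EI = 1605/EI
A unit hogging moment at E produces rotation L₁/(3EI) + L₂/(3EI) = 6.267/EI.
Compatibility: M_E·(L₁+L₂)/(3EI) = θ_0, giving M_E = 256 kN·m (hogging).
Span DE, ΣM about D with M_E applied at E: R_E^{DE}·8 = 361.4 + 256, so R_E^{DE} = 77.19 kN and R_D = 150.6 − 77.19 = 73.41 kN.
Span EF, ΣM about F: R_E^{EF}·10.8 = 1012 + 256, so R_E^{EF} = 117.4 kN and R_F = 156.2 − 117.4 = 38.77 kN.
R_E = 77.19 + 117.4 = 194.6 kN.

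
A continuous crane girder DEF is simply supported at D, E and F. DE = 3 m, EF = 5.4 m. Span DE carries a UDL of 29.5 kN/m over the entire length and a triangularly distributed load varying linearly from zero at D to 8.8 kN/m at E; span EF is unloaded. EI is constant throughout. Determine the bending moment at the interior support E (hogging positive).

Insert a hinge at E; M_E is the redundant, and each span becomes simply supported.
Rotations at E on the released spans (each span's end-slope, ×1/EI):
  span DE: UDL 29.5: wL³/(24EI) = 33.19/EI
  span DE: triangular load, peak 8.8: w₀L³/(45EI) = 5.28/EI
  relative rotation θ_0 = (38.47 + 0)/EI = 38.47/EI
A unit hogging moment at E produces rotation L₁/(3EI) + L₂/(3EI) = 2.8/EI.
Compatibility: M_E·(L₁+L₂)/(3EI) = θ_0, giving M_E = 13.74 kN·m (hogging).

M_E = 13.74 kN·m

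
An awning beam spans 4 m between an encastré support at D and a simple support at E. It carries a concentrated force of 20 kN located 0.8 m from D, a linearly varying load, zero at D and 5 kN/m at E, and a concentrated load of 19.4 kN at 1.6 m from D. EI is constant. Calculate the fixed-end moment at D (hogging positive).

Remove the prop at E; the released (primary) structure is a cantilever built in at D.
Free-end deflection of the primary structure under the applied loading (downward +):
  point load 20 at a = 0.8: Pa²(3L − a)/(6EI) = 23.89/EI
  triangular load, peak 5 at the free end: 11w₀L⁴/(120EI) = 117.3/EI
  point load 19.4 at a = 1.6: Pa²(3L − a)/(6EI) = 86.08/EI
  δ_0 = 227.3/EI
Flexibility coefficient — unit upward force at E: δ_{EE} = L³/(3EI) = 21.33/EI.
The prop prevents deflection at E: R_E = δ_0/δ_{EE} = 227.3/21.33 = 10.66 kN.
Moment equilibrium about D: M_D = Σ(load moments about D) − R_E·L = 73.71 − 10.66×4 = 31.09 kN·m.

M_D = 31.09 kN·m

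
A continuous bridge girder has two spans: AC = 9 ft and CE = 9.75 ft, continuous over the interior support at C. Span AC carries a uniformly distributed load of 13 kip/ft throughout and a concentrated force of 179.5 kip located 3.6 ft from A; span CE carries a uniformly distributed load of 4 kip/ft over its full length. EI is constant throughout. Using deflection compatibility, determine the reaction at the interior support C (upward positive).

R_C = 196.4 kip

Insert a hinge at C; M_C is the redundant, and each span becomes simply supported.
Discontinuity in slope at C on the released structure — sum the simple-span end rotations:
  span AC: UDL 13: wL³/(24EI) = 394.9/EI
  span AC: point load 179.5 at a = 3.6: Pab(L + a)/(6LEI) = 814.2/EI
  span CE: UDL 4: wL³/(24EI) = 154.5/EI
  relative rotation θ_0 = (1209 + 154.5)/EI = 1364/EI
A unit hogging moment at C produces rotation L₁/(3EI) + L₂/(3EI) = 6.25/EI.
Slope continuity at C: θ_0 = M_C·6.25/EI, so M_C = 1364/6.25 = 218.2 kip·ft (hogging).
Span AC, ΣM about A with M_C applied at C: R_C^{AC}·9 = 1173 + 218.2, so R_C^{AC} = 154.5 kip and R_A = 296.5 − 154.5 = 142 kip.
Span CE, ΣM about E: R_C^{CE}·9.75 = 190.1 + 218.2, so R_C^{CE} = 41.88 kip and R_E = 39 − 41.88 = -2.876 kip.
R_C = 154.5 + 41.88 = 196.4 kip.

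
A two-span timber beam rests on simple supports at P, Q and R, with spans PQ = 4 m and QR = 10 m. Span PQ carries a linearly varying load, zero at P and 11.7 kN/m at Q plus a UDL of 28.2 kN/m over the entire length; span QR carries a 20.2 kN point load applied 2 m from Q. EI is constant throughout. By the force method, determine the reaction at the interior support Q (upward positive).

R_Q = 102.3 kN

Release continuity at Q by inserting a hinge; the redundant is the internal moment M_Q. The primary structure is two simply-supported spans PQ and QR.
End slopes at the hinge Q, treating each span as simply supported:
  span PQ: triangular load, peak 11.7: w₀L³/(45EI) = 16.64/EI
  span PQ: UDL 28.2: wL³/(24EI) = 75.2/EI
  span QR: point load 20.2 at a = 2: Pab(L + b)/(6LEI) = 96.96/EI
  relative rotation θ_0 = (91.84 + 96.96)/EI = 188.8/EI
A unit hogging moment at Q produces rotation L₁/(3EI) + L₂/(3EI) = 4.667/EI.
Compatibility: M_Q·(L₁+L₂)/(3EI) = θ_0, giving M_Q = 40.46 kN·m (hogging).
Span PQ, ΣM about P with M_Q applied at Q: R_Q^{PQ}·4 = 288 + 40.46, so R_Q^{PQ} = 82.11 kN and R_P = 136.2 − 82.11 = 54.09 kN.
Span QR, ΣM about R: R_Q^{QR}·10 = 161.6 + 40.46, so R_Q^{QR} = 20.21 kN and R_R = 20.2 − 20.21 = -0.005714 kN.
R_Q = 82.11 + 20.21 = 102.3 kN.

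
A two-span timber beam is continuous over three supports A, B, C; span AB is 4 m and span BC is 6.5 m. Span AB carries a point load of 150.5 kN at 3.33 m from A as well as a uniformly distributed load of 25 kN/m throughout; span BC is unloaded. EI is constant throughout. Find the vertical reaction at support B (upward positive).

Release continuity at B by inserting a hinge; the redundant is the internal moment M_B. The primary structure is two simply-supported spans AB and BC.
Discontinuity in slope at B on the released structure — sum the simple-span end rotations:
  span AB: point load 150.5 at a = 3.33: Pab(L + a)/(6LEI) = 102.6/EI
  span AB: UDL 25: wL³/(24EI) = 66.67/EI
  relative rotation θ_0 = (169.2 + 0)/EI = 169.2/EI
A unit hogging moment at B produces rotation L₁/(3EI) + L₂/(3EI) = 3.5/EI.
Slope continuity at B: θ_0 = M_B·3.5/EI, so M_B = 169.2/3.5 = 48.35 kN·m (hogging).
Span AB, ΣM about A with M_B applied at B: R_B^{AB}·4 = 701.2 + 48.35, so R_B^{AB} = 187.4 kN and R_A = 250.5 − 187.4 = 63.12 kN.
Span BC, ΣM about C: R_B^{BC}·6.5 = 0 + 48.35, so R_B^{BC} = 7.438 kN and R_C = 0 − 7.438 = -7.438 kN.
R_B = 187.4 + 7.438 = 194.8 kN.

R_B = 194.8 kN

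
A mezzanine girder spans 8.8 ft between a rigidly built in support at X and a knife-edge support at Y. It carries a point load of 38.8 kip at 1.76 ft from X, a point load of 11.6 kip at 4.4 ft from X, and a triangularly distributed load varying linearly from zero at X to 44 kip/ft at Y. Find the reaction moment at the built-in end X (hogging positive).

M_X = 267.1 kip·ft

Choose R_Y as the redundant. The primary structure is the cantilever fixed at X.
Downward deflection at the released point Y due to the loads:
  point load 38.8 at a = 1.76: Pa²(3L − a)/(6EI) = 493.6/EI
  point load 11.6 at a = 4.4: Pa²(3L − a)/(6EI) = 823.4/EI
  triangular load, peak 44 at the free end: 11w₀L⁴/(120EI) = 24188/EI
  δ_0 = 25505/EI
Tip deflection under a unit load at Y: L³/(3EI) = 227.2/EI.
Compatibility at Y: δ_0 − R_Y·δ_{YY} = 0, so R_Y = 25505/227.2 = 112.3 kip.
Moment equilibrium about X: M_X = Σ(load moments about X) − R_Y·L = 1255 − 112.3×8.8 = 267.1 kip·ft.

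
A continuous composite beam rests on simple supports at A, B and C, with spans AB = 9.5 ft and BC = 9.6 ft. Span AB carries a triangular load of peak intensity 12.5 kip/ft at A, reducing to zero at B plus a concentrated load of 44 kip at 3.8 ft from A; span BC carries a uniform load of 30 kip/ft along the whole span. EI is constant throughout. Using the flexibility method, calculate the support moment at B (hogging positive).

Insert a hinge at B; M_B is the redundant, and each span becomes simply supported.
Discontinuity in slope at B on the released structure — sum the simple-span end rotations:
  span AB: triangular load, peak 12.5: 7w₀L³/(360EI) = 208.4/EI
  span AB: point load 44 at a = 3.8: Pab(L + a)/(6LEI) = 222.4/EI
  span BC: UDL 30: wL³/(24EI) = 1106/EI
  relative rotation θ_0 = (430.8 + 1106)/EI = 1537/EI
A unit hogging moment at B produces rotation L₁/(3EI) + L₂/(3EI) = 6.367/EI.
Compatibility: M_B·(L₁+L₂)/(3EI) = θ_0, giving M_B = 241.4 kip·ft (hogging).

M_B = 241.4 kip·ft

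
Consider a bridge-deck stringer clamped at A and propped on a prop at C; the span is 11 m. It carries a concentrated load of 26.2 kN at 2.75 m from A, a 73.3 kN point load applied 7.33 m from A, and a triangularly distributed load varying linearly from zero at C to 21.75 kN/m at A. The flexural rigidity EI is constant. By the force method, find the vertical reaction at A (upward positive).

R_A = 155 kN

Take the reaction at C as the redundant and release it; the primary structure is a cantilever fixed at A.
Free-end deflection of the primary structure under the applied loading (downward +):
  point load 26.2 at a = 2.75: Pa²(3L − a)/(6EI) = 998.9/EI
  point load 73.3 at a = 7.33: Pa²(3L − a)/(6EI) = 16849/EI
  triangular load, peak 21.75 at the fixed end: w₀L⁴/(30EI) = 10615/EI
  δ_0 = 28463/EI
Tip deflection under a unit load at C: L³/(3EI) = 443.7/EI.
Compatibility at C: δ_0 − R_C·δ_{CC} = 0, so R_C = 28463/443.7 = 64.15 kN.
Vertical equilibrium: R_A = ΣP − R_C = 219.1 − 64.15 = 155 kN.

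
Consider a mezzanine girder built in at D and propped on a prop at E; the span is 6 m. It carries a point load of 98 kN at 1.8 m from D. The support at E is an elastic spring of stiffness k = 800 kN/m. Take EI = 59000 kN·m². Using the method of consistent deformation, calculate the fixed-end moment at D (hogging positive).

Remove the prop at E; the released (primary) structure is a cantilever built in at D.
Deflection at E on the released cantilever, summing each load's contribution:
  point load 98 at a = 1.8: Pa²(3L − a)/(6EI) = 857.3/EI
Tip deflection under a unit load at E: L³/(3EI) = 72/EI.
With EI = 59000 kN·m²: δ_0 = 0.014531 m and δ_{EE} = 0.00122 m/kN.
Compatibility — the spring shortens by R_E/k under the reaction it provides: δ_0 − R_E·δ_{EE} = R_E/k. With 1/k = 0.00125 m/kN, R_E = δ_0 / (δ_{EE} + 1/k) = 0.014531 / (0.00122 + 0.00125) = 5.882 kN.
Moment equilibrium about D: M_D = Σ(load moments about D) − R_E·L = 176.4 − 5.882×6 = 141.1 kN·m.

M_D = 141.1 kN·m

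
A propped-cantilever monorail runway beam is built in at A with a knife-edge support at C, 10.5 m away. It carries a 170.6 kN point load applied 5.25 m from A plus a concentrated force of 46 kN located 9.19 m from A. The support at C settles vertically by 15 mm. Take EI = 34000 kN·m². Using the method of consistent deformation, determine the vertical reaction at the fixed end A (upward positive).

R_A = 127.2 kN

Take the reaction at C as the redundant and release it; the primary structure is a cantilever fixed at A.
Deflection at C on the released cantilever, summing each load's contribution:
  point load 170.6 at a = 5.25: Pa²(3L − a)/(6EI) = 20572/EI
  point load 46 at a = 9.19: Pa²(3L − a)/(6EI) = 14446/EI
  δ_0 = 35018/EI
Flexibility coefficient — unit upward force at C: δ_{CC} = L³/(3EI) = 385.9/EI.
With EI = 34000 kN·m²: δ_0 = 1.0299 m and δ_{CC} = 0.011349 m/kN.
Compatibility — the beam at C must follow the support down by 0.015 m: δ_0 − R_C·δ_{CC} = 0.015, so R_C = (1.0299 − 0.015)/0.011349 = 89.43 kN.
Vertical equilibrium: R_A = ΣP − R_C = 216.6 − 89.43 = 127.2 kN.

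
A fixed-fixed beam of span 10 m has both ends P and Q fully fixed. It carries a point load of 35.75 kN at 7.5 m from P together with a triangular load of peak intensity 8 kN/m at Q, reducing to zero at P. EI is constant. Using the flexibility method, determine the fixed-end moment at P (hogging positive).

M_P = 43.42 kN·m

Take the two fixed-end moments M_P, M_Q as redundants; the released structure is the simple span PQ.
On the primary (simply-supported) span, the end slopes from the loading are:
  at P: point load 35.75 at a = 7.5: Pab(L + b)/(6LEI) = 139.6/EI
  at Q: point load 35.75 at a = 7.5: Pab(L + a)/(6LEI) = 195.5/EI
  at P: triangular load, peak 8: 7w₀L³/(360EI) = 155.6/EI
  at Q: triangular load, peak 8: w₀L³/(45EI) = 177.8/EI
  θ_P0 = 295.2/EI,  θ_Q0 = 373.3/EI
Flexibility coefficients: a unit moment at one end gives L/(3EI) there and L/(6EI) at the far end, so f₁₁ = f₂₂ = 3.333/EI and f₁₂ = f₂₁ = 1.667/EI.
Compatibility — zero rotation at each built-in end:
  3.333 M_P + 1.667 M_Q = 295.2
  1.667 M_P + 3.333 M_Q = 373.3
Solving the pair gives M_P = 43.42 kN·m and M_Q = 90.27 kN·m (hogging).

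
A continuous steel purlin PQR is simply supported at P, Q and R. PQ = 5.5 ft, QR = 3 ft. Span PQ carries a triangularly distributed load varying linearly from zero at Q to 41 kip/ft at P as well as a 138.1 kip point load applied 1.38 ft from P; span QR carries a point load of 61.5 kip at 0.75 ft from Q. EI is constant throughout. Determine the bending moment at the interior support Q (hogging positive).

M_Q = 115.3 kip·ft

Release continuity at Q by inserting a hinge; the redundant is the internal moment M_Q. The primary structure is two simply-supported spans PQ and QR.
Discontinuity in slope at Q on the released structure — sum the simple-span end rotations:
  span PQ: triangular load, peak 41: 7w₀L³/(360EI) = 132.6/EI
  span PQ: point load 138.1 at a = 1.38: Pab(L + a)/(6LEI) = 163.7/EI
  span QR: point load 61.5 at a = 0.75: Pab(L + b)/(6LEI) = 30.27/EI
  relative rotation θ_0 = (296.3 + 30.27)/EI = 326.6/EI
A unit hogging moment at Q produces rotation L₁/(3EI) + L₂/(3EI) = 2.833/EI.
Slope continuity at Q: θ_0 = M_Q·2.833/EI, so M_Q = 326.6/2.833 = 115.3 kip·ft (hogging).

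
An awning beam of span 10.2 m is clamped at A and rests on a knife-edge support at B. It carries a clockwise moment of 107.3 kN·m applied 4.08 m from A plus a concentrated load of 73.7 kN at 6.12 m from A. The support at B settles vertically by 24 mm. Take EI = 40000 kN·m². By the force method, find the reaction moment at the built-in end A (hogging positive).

Take the reaction at B as the redundant and release it; the primary structure is a cantilever fixed at A.
Primary-structure tip deflection at B by superposition:
  clockwise couple 107.3 at a = 4.08: M₀a(2L − a)/(2EI) = 3572/EI
  point load 73.7 at a = 6.12: Pa²(3L − a)/(6EI) = 11262/EI
  δ_0 = 14835/EI
Tip deflection under a unit load at B: L³/(3EI) = 353.7/EI.
With EI = 40000 kN·m²: δ_0 = 0.37087 m and δ_{BB} = 0.008843 m/kN.
Compatibility — the beam at B must follow the support down by 0.024 m: δ_0 − R_B·δ_{BB} = 0.024, so R_B = (0.37087 − 0.024)/0.008843 = 39.22 kN.
Moment equilibrium about A: M_A = Σ(load moments about A) − R_B·L = 558.3 − 39.22×10.2 = 158.3 kN·m.

M_A = 158.3 kN·m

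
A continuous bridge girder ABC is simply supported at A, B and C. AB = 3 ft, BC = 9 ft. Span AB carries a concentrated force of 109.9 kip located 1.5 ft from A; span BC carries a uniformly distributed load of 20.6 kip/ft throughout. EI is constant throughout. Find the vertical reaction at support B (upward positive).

R_B = 224 kip

Take M_B as the redundant. Released structure: two simple spans AB and BC with a hinge at B.
Discontinuity in slope at B on the released structure — sum the simple-span end rotations:
  span AB: point load 109.9 at a = 1.5: Pab(L + a)/(6LEI) = 61.82/EI
  span BC: UDL 20.6: wL³/(24EI) = 625.7/EI
  relative rotation θ_0 = (61.82 + 625.7)/EI = 687.5/EI
A unit hogging moment at B produces rotation L₁/(3EI) + L₂/(3EI) = 4/EI.
Slope continuity at B: θ_0 = M_B·4/EI, so M_B = 687.5/4 = 171.9 kip·ft (hogging).
Span AB, ΣM about A with M_B applied at B: R_B^{AB}·3 = 164.8 + 171.9, so R_B^{AB} = 112.2 kip and R_A = 109.9 − 112.2 = -2.345 kip.
Span BC, ΣM about C: R_B^{BC}·9 = 834.3 + 171.9, so R_B^{BC} = 111.8 kip and R_C = 185.4 − 111.8 = 73.6 kip.
R_B = 112.2 + 111.8 = 224 kip.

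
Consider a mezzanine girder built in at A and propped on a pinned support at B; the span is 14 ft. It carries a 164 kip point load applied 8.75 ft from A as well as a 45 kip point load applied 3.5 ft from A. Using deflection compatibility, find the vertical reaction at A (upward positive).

R_A = 129.1 kip

Choose R_B as the redundant. The primary structure is the cantilever fixed at A.
Downward deflection at the released point B due to the loads:
  point load 164 at a = 8.75: Pa²(3L − a)/(6EI) = 69583/EI
  point load 45 at a = 3.5: Pa²(3L − a)/(6EI) = 3537/EI
  δ_0 = 73120/EI
Flexibility coefficient — unit upward force at B: δ_{BB} = L³/(3EI) = 914.7/EI.
The prop prevents deflection at B: R_B = δ_0/δ_{BB} = 73120/914.7 = 79.94 kip.
Vertical equilibrium: R_A = ΣP − R_B = 209 − 79.94 = 129.1 kip.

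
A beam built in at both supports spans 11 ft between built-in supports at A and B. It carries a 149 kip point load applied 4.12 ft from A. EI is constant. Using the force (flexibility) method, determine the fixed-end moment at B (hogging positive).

M_B = 143.8 kip·ft

Release both end moments; the primary structure is a simply-supported span AB with redundants M_A and M_B.
On the primary (simply-supported) span, the end slopes from the loading are:
  at A: point load 149 at a = 4.12: Pab(L + b)/(6LEI) = 1144/EI
  at B: point load 149 at a = 4.12: Pab(L + a)/(6LEI) = 967.6/EI
  θ_A0 = 1144/EI,  θ_B0 = 967.6/EI
Flexibility coefficients: a unit moment at one end gives L/(3EI) there and L/(6EI) at the far end, so f₁₁ = f₂₂ = 3.667/EI and f₁₂ = f₂₁ = 1.833/EI.
Compatibility — zero rotation at each built-in end:
  3.667 M_A + 1.833 M_B = 1144
  1.833 M_A + 3.667 M_B = 967.6
Solving the pair gives M_A = 240.1 kip·ft and M_B = 143.8 kip·ft (hogging).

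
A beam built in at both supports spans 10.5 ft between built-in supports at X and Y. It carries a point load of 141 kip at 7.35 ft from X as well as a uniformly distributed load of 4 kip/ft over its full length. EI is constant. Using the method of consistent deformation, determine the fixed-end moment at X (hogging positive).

Release both end moments; the primary structure is a simply-supported span XY with redundants M_X and M_Y.
End rotations of the released simple span under the applied load (×1/EI):
  at X: point load 141 at a = 7.35: Pab(L + b)/(6LEI) = 707.3/EI
  at Y: point load 141 at a = 7.35: Pab(L + a)/(6LEI) = 924.9/EI
  at X: UDL 4: wL³/(24EI) = 192.9/EI
  at Y: UDL 4: wL³/(24EI) = 192.9/EI
  θ_X0 = 900.2/EI,  θ_Y0 = 1118/EI
Flexibility coefficients: a unit moment at one end gives L/(3EI) there and L/(6EI) at the far end, so f₁₁ = f₂₂ = 3.5/EI and f₁₂ = f₂₁ = 1.75/EI.
Compatibility — zero rotation at each built-in end:
  3.5 M_X + 1.75 M_Y = 900.2
  1.75 M_X + 3.5 M_Y = 1118
Solving the pair gives M_X = 130 kip·ft and M_Y = 254.4 kip·ft (hogging).

M_X = 130 kip·ft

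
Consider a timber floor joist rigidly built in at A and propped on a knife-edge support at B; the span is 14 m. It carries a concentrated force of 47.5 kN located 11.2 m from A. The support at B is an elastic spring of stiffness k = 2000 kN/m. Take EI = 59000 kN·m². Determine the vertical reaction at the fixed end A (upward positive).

Take the reaction at B as the redundant and release it; the primary structure is a cantilever fixed at A.
Deflection at B on the released cantilever, summing each load's contribution:
  point load 47.5 at a = 11.2: Pa²(3L − a)/(6EI) = 30586/EI
Flexibility coefficient — unit upward force at B: δ_{BB} = L³/(3EI) = 914.7/EI.
With EI = 59000 kN·m²: δ_0 = 0.51841 m and δ_{BB} = 0.015503 m/kN.
Compatibility — the spring shortens by R_B/k under the reaction it provides: δ_0 − R_B·δ_{BB} = R_B/k. With 1/k = 0.0005 m/kN, R_B = δ_0 / (δ_{BB} + 1/k) = 0.51841 / (0.015503 + 0.0005) = 32.4 kN.
Vertical equilibrium: R_A = ΣP − R_B = 47.5 − 32.4 = 15.1 kN.

R_A = 15.1 kN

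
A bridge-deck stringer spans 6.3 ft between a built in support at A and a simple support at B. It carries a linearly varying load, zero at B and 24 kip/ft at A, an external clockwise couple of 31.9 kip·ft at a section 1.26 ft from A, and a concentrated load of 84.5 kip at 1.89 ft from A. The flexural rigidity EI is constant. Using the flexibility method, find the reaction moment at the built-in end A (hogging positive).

Choose R_B as the redundant. The primary structure is the cantilever fixed at A.
Primary-structure tip deflection at B by superposition:
  triangular load, peak 24 at the fixed end: w₀L⁴/(30EI) = 1260/EI
  clockwise couple 31.9 at a = 1.26: M₀a(2L − a)/(2EI) = 227.9/EI
  point load 84.5 at a = 1.89: Pa²(3L − a)/(6EI) = 855.7/EI
  δ_0 = 2344/EI
Flexibility coefficient — unit upward force at B: δ_{BB} = L³/(3EI) = 83.35/EI.
The prop prevents deflection at B: R_B = δ_0/δ_{BB} = 2344/83.35 = 28.12 kip.
Moment equilibrium about A: M_A = Σ(load moments about A) − R_B·L = 350.4 − 28.12×6.3 = 173.2 kip·ft.

M_A = 173.2 kip·ft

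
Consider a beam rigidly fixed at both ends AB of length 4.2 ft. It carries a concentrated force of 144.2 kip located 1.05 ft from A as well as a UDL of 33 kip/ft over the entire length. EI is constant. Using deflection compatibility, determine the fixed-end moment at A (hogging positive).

Take the two fixed-end moments M_A, M_B as redundants; the released structure is the simple span AB.
End rotations of the released simple span under the applied load (×1/EI):
  at A: point load 144.2 at a = 1.05: Pab(L + b)/(6LEI) = 139.1/EI
  at B: point load 144.2 at a = 1.05: Pab(L + a)/(6LEI) = 99.36/EI
  at A: UDL 33: wL³/(24EI) = 101.9/EI
  at B: UDL 33: wL³/(24EI) = 101.9/EI
  θ_A0 = 241/EI,  θ_B0 = 201.2/EI
Flexibility coefficients: a unit moment at one end gives L/(3EI) there and L/(6EI) at the far end, so f₁₁ = f₂₂ = 1.4/EI and f₁₂ = f₂₁ = 0.7/EI.
Compatibility — zero rotation at each built-in end:
  1.4 M_A + 0.7 M_B = 241
  0.7 M_A + 1.4 M_B = 201.2
Solving the pair gives M_A = 133.7 kip·ft and M_B = 76.9 kip·ft (hogging).

M_A = 133.7 kip·ft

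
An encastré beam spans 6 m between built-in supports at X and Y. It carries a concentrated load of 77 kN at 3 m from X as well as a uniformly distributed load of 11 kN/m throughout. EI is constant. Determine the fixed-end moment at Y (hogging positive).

M_Y = 90.75 kN·m

Take the two fixed-end moments M_X, M_Y as redundants; the released structure is the simple span XY.
Simple-span end rotations at X and Y under the given loads:
  at X: point load 77 at a = 3: Pab(L + b)/(6LEI) = 173.2/EI
  at Y: point load 77 at a = 3: Pab(L + a)/(6LEI) = 173.2/EI
  at X: UDL 11: wL³/(24EI) = 99/EI
  at Y: UDL 11: wL³/(24EI) = 99/EI
  θ_X0 = 272.2/EI,  θ_Y0 = 272.2/EI
Flexibility coefficients: a unit moment at one end gives L/(3EI) there and L/(6EI) at the far end, so f₁₁ = f₂₂ = 2/EI and f₁₂ = f₂₁ = 1/EI.
Compatibility — zero rotation at each built-in end:
  2 M_X + 1 M_Y = 272.2
  1 M_X + 2 M_Y = 272.2
Solving the pair gives M_X = 90.75 kN·m and M_Y = 90.75 kN·m (hogging).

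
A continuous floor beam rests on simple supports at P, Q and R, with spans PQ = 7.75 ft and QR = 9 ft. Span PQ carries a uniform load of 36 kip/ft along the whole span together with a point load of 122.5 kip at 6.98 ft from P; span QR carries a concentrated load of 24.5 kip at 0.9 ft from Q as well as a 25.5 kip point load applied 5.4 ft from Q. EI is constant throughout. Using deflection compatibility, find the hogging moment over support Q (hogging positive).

Insert a hinge at Q; M_Q is the redundant, and each span becomes simply supported.
End slopes at the hinge Q, treating each span as simply supported:
  span PQ: UDL 36: wL³/(24EI) = 698.2/EI
  span PQ: point load 122.5 at a = 6.98: Pab(L + a)/(6LEI) = 208.6/EI
  span QR: point load 24.5 at a = 0.9: Pab(L + b)/(6LEI) = 56.56/EI
  span QR: point load 25.5 at a = 5.4: Pab(L + b)/(6LEI) = 115.7/EI
  relative rotation θ_0 = (906.8 + 172.2)/EI = 1079/EI
A unit hogging moment at Q produces rotation L₁/(3EI) + L₂/(3EI) = 5.583/EI.
Compatibility: M_Q·(L₁+L₂)/(3EI) = θ_0, giving M_Q = 193.3 kip·ft (hogging).

M_Q = 193.3 kip·ft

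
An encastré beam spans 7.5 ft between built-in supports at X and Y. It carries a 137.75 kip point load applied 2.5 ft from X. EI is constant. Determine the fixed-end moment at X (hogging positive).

M_X = 153.1 kip·ft

Take the two fixed-end moments M_X, M_Y as redundants; the released structure is the simple span XY.
Simple-span end rotations at X and Y under the given loads:
  at X: point load 137.75 at a = 2.5: Pab(L + b)/(6LEI) = 478.3/EI
  at Y: point load 137.75 at a = 2.5: Pab(L + a)/(6LEI) = 382.6/EI
  θ_X0 = 478.3/EI,  θ_Y0 = 382.6/EI
Flexibility coefficients: a unit moment at one end gives L/(3EI) there and L/(6EI) at the far end, so f₁₁ = f₂₂ = 2.5/EI and f₁₂ = f₂₁ = 1.25/EI.
Compatibility — zero rotation at each built-in end:
  2.5 M_X + 1.25 M_Y = 478.3
  1.25 M_X + 2.5 M_Y = 382.6
Solving the pair gives M_X = 153.1 kip·ft and M_Y = 76.53 kip·ft (hogging).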